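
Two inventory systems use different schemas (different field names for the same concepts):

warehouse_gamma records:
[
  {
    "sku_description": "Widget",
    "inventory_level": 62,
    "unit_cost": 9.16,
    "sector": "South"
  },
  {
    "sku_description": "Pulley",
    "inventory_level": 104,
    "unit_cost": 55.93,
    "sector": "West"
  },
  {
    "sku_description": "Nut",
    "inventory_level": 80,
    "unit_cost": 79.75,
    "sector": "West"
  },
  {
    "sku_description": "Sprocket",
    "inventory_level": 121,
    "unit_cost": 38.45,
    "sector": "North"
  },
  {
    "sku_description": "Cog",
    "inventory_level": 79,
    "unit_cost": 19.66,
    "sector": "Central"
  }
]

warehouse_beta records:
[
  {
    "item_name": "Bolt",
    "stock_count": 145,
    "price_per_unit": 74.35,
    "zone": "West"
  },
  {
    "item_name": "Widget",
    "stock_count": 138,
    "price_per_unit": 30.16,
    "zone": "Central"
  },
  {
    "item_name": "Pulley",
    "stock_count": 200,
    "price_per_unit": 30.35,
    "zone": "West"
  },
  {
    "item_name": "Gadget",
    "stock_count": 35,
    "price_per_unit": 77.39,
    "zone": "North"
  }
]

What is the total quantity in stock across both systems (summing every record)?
964

To reconcile these schemas, identify the field holding the quantity in stock in each system:
1. In warehouse_gamma it is "inventory_level"
2. In warehouse_beta it is "stock_count"

From warehouse_gamma: 62 + 104 + 80 + 121 + 79 = 446
From warehouse_beta: 145 + 138 + 200 + 35 = 518

Total: 446 + 518 = 964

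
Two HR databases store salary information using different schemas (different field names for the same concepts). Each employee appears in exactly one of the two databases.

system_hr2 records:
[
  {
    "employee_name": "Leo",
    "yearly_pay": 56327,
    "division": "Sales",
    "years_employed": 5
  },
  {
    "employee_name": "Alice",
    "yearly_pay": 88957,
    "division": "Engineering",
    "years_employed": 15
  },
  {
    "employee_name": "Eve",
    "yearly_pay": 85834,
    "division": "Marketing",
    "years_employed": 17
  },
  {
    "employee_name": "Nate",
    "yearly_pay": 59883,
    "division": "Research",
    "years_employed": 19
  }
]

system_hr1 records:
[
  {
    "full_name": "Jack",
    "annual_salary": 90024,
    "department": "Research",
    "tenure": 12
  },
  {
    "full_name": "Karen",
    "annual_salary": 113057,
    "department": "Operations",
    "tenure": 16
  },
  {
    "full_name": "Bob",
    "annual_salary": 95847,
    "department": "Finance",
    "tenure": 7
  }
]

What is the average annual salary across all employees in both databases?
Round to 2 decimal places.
84275.57

Schema mapping: "yearly_pay" (system_hr2) = "annual_salary" (system_hr1) = annual salary

All salaries: [56327, 88957, 85834, 59883, 90024, 113057, 95847]
Sum: 589929
Count: 7
Average: 589929 / 7 = 84275.57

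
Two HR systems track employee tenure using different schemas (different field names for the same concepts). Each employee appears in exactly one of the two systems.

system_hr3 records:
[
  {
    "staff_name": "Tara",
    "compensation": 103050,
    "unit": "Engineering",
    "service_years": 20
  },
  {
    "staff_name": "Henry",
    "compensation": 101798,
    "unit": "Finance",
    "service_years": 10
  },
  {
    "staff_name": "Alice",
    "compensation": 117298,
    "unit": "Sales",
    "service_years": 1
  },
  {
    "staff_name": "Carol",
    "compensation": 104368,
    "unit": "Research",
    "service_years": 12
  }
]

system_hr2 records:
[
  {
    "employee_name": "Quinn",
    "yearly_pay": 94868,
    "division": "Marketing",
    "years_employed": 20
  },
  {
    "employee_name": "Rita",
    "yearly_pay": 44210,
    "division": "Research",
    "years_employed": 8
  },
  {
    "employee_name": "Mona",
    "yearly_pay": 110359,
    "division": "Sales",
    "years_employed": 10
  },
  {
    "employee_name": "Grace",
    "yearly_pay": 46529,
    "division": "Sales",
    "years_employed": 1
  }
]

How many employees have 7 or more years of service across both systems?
6

Reconcile schemas: "service_years" (system_hr3) = "years_employed" (system_hr2) = years of service

From system_hr3: 3 employees with >= 7 years
From system_hr2: 3 employees with >= 7 years

Total: 3 + 3 = 6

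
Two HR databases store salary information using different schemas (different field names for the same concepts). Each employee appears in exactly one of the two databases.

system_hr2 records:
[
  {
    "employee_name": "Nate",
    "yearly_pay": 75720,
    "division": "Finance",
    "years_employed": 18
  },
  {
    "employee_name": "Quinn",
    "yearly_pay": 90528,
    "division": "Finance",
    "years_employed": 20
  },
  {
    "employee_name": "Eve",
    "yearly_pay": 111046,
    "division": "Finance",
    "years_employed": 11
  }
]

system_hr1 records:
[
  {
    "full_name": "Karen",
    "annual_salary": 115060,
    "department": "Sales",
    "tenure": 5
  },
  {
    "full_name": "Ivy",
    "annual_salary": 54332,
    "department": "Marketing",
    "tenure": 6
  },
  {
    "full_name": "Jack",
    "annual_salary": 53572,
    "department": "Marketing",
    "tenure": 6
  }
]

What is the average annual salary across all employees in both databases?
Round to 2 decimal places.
83376.33

Schema mapping: "yearly_pay" (system_hr2) = "annual_salary" (system_hr1) = annual salary

All salaries: [75720, 90528, 111046, 115060, 54332, 53572]
Sum: 500258
Count: 6
Average: 500258 / 6 = 83376.33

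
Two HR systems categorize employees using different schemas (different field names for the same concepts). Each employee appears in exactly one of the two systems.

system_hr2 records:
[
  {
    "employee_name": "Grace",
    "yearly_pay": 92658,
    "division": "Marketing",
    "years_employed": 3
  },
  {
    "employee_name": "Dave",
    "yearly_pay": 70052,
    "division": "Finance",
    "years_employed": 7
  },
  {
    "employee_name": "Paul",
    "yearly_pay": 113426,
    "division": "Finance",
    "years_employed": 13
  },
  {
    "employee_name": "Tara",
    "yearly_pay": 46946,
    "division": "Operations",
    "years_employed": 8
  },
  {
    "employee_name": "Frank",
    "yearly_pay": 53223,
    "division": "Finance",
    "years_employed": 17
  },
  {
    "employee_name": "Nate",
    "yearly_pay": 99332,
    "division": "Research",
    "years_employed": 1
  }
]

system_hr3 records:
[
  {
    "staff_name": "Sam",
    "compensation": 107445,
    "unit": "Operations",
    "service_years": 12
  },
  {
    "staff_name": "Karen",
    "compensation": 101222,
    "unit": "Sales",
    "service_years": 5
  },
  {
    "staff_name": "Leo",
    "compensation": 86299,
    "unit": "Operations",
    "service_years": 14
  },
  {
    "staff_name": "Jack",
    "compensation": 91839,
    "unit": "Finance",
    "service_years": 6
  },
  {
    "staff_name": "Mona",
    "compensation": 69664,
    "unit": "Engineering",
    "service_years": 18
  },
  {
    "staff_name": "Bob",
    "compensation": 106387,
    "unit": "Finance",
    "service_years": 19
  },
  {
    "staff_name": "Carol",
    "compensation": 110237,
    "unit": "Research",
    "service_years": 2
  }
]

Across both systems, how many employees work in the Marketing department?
1

Schema mapping: "division" (system_hr2) = "unit" (system_hr3) = department

Marketing employees in system_hr2: 1
Marketing employees in system_hr3: 0

Total in Marketing: 1 + 0 = 1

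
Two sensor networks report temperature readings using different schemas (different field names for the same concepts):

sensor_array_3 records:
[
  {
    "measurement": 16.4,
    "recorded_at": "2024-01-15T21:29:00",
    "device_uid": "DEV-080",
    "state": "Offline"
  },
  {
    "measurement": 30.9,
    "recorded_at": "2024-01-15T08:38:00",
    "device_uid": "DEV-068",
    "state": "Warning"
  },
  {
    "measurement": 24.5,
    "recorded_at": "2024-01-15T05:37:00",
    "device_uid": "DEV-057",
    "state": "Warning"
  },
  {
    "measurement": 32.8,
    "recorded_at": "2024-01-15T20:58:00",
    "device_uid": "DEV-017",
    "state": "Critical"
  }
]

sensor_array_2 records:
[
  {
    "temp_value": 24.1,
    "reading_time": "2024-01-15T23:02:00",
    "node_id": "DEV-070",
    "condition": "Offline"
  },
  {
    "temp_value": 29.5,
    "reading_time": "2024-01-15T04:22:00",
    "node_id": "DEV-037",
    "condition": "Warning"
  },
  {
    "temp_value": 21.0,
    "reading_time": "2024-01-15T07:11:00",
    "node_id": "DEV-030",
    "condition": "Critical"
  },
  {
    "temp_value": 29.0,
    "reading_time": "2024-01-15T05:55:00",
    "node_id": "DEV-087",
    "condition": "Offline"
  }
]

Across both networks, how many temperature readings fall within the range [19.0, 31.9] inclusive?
6

Schema mapping: "measurement" (sensor_array_3) = "temp_value" (sensor_array_2) = temperature

Readings in [19.0, 31.9] from sensor_array_3: 2
Readings in [19.0, 31.9] from sensor_array_2: 4

Total count: 2 + 4 = 6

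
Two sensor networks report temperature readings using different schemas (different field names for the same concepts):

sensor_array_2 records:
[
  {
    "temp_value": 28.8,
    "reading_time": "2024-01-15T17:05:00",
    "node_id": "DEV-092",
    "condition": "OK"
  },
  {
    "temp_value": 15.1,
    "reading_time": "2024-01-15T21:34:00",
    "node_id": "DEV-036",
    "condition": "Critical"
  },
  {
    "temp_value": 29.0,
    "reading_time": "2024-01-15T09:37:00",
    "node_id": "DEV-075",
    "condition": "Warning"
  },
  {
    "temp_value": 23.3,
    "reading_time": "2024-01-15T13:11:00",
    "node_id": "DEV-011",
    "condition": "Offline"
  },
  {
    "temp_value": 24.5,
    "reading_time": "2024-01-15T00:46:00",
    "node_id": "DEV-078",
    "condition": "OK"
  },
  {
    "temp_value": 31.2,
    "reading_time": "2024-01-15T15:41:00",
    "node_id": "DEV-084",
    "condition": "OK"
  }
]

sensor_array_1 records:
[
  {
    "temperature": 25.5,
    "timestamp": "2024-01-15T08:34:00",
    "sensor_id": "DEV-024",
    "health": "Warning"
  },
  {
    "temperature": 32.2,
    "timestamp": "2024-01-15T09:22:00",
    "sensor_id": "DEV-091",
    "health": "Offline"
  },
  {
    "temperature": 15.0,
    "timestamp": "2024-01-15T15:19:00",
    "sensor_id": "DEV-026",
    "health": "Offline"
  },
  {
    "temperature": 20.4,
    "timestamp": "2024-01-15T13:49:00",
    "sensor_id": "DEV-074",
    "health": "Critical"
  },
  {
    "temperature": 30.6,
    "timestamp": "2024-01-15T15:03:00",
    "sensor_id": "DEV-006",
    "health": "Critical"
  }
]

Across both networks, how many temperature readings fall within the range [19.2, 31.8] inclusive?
8

Schema mapping: "temp_value" (sensor_array_2) = "temperature" (sensor_array_1) = temperature

Readings in [19.2, 31.8] from sensor_array_2: 5
Readings in [19.2, 31.8] from sensor_array_1: 3

Total count: 5 + 3 = 8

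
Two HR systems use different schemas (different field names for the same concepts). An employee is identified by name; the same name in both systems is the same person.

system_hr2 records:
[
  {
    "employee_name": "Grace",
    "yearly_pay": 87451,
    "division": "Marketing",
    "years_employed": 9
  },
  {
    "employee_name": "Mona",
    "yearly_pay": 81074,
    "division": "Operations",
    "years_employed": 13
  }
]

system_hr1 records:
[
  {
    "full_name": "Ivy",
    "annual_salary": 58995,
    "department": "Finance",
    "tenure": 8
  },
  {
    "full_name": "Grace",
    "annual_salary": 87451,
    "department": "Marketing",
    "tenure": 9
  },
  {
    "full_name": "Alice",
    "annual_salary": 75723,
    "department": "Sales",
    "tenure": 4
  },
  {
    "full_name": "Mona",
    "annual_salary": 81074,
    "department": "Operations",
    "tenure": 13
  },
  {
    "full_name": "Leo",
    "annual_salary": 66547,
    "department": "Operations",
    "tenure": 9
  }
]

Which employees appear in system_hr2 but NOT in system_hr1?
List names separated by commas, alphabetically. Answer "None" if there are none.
None

Schema mapping: "employee_name" (system_hr2) = "full_name" (system_hr1) = employee name

Names in system_hr2: ['Grace', 'Mona']
Names in system_hr1: ['Alice', 'Grace', 'Ivy', 'Leo', 'Mona']

In system_hr2 but not system_hr1: None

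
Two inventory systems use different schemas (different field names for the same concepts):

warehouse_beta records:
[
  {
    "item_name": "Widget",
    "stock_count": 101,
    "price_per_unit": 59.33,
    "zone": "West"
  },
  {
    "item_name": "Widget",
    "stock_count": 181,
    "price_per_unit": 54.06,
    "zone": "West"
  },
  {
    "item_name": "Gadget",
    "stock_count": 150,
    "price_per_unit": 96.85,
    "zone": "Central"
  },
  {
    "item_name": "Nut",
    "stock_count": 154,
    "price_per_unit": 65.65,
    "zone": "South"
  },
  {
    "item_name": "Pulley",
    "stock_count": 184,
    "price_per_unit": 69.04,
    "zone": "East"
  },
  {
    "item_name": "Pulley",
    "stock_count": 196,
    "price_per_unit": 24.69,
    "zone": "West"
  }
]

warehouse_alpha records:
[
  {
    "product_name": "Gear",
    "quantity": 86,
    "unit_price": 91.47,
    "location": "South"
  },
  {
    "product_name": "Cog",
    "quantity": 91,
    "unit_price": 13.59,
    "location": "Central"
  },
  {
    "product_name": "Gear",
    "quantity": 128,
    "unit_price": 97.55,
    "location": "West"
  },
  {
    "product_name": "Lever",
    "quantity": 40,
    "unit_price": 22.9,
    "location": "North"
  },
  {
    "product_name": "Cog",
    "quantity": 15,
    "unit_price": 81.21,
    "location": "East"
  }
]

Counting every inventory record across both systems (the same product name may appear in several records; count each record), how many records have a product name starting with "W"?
2

Schema mapping: "item_name" (warehouse_beta) = "product_name" (warehouse_alpha) = product name

Records with product name starting with "W" in warehouse_beta: 2
Records with product name starting with "W" in warehouse_alpha: 0

Total: 2 + 0 = 2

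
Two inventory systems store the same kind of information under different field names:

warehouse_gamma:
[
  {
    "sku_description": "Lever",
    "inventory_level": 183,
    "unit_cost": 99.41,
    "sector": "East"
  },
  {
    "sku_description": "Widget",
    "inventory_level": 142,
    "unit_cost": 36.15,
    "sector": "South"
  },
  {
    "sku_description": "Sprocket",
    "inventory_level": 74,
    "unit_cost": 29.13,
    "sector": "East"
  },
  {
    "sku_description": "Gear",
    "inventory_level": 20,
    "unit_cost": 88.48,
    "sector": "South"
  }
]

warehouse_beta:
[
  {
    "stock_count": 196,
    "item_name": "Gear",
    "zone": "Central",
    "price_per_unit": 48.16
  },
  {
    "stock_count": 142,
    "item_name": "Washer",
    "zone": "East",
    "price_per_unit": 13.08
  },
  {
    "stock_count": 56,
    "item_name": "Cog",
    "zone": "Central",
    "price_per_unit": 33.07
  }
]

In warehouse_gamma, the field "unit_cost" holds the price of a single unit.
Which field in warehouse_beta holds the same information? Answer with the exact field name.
price_per_unit

In warehouse_gamma, "unit_cost" holds the price of a single unit.
The fields in warehouse_beta are: "stock_count", "item_name", "zone", "price_per_unit".
"price_per_unit" is the match: the name refers to the same concept and its values are decimal currency amounts (e.g. 48.16, 13.08).
The other fields ("stock_count", "item_name", "zone") hold different kinds of data.

So "unit_cost" in warehouse_gamma corresponds to "price_per_unit" in warehouse_beta.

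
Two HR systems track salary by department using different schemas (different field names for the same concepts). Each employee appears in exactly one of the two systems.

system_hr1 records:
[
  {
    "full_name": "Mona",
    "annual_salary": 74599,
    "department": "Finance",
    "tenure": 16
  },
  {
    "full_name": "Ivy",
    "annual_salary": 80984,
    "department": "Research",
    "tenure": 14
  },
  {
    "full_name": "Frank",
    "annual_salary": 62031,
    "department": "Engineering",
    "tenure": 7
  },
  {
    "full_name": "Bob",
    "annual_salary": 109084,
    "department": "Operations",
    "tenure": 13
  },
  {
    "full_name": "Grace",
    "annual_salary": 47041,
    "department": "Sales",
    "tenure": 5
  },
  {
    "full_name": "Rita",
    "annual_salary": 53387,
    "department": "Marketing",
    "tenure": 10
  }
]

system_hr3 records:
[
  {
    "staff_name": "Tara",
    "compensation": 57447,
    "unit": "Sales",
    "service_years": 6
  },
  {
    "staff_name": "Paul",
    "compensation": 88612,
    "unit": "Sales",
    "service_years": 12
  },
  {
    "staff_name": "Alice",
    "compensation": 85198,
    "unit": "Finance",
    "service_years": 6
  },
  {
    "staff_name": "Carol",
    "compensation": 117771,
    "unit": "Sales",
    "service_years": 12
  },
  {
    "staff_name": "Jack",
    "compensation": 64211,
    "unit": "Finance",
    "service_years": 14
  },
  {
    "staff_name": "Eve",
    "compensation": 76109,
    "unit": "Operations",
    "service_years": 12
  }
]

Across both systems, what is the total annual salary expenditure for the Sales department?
310871

Schema mappings:
- "department" (system_hr1) = "unit" (system_hr3) = department
- "annual_salary" (system_hr1) = "compensation" (system_hr3) = salary

Sales salaries from system_hr1: 47041
Sales salaries from system_hr3: 263830

Total: 47041 + 263830 = 310871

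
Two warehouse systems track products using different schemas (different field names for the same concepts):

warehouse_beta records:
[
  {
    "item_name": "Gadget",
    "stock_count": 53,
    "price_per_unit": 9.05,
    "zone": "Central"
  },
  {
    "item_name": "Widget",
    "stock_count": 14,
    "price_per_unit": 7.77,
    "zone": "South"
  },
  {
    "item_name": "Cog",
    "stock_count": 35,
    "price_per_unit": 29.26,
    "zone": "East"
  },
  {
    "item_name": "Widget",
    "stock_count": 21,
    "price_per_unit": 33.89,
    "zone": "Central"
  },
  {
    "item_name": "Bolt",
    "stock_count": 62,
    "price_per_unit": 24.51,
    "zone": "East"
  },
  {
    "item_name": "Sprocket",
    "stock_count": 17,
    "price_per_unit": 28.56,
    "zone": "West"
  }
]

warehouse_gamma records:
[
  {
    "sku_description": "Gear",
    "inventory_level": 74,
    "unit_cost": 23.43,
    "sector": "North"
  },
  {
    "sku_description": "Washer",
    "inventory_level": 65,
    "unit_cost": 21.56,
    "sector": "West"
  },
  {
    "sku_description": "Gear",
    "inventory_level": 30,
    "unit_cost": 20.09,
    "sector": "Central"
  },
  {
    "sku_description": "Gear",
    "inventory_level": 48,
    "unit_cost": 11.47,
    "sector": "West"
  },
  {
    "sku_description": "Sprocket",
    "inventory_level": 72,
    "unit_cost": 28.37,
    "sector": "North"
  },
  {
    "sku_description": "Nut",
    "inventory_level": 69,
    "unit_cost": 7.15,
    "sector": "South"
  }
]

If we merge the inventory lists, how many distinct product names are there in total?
8

Schema mapping: "item_name" (warehouse_beta) = "sku_description" (warehouse_gamma) = product name

Products in warehouse_beta: ['Bolt', 'Cog', 'Gadget', 'Sprocket', 'Widget']
Products in warehouse_gamma: ['Gear', 'Nut', 'Sprocket', 'Washer']

Union (unique products): ['Bolt', 'Cog', 'Gadget', 'Gear', 'Nut', 'Sprocket', 'Washer', 'Widget']
Count: 8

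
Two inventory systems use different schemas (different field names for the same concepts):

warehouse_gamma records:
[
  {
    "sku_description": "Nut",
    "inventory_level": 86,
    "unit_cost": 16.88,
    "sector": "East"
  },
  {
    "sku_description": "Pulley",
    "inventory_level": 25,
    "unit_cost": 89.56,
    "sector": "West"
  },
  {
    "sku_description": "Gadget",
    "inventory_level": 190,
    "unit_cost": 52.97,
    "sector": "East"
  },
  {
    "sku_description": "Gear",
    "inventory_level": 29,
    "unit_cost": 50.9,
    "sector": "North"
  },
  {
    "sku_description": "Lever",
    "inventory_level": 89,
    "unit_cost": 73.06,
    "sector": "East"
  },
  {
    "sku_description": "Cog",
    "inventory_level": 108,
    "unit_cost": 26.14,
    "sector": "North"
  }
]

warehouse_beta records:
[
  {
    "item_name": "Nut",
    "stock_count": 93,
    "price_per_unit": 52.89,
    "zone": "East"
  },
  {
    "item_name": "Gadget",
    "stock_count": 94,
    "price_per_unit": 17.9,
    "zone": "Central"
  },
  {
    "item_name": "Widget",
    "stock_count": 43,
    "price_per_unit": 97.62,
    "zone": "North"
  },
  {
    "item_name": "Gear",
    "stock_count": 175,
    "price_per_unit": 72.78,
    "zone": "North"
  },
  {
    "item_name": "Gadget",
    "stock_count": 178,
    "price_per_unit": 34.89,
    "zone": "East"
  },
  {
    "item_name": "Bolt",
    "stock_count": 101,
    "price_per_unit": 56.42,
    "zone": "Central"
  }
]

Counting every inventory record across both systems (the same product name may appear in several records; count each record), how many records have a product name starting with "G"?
5

Schema mapping: "sku_description" (warehouse_gamma) = "item_name" (warehouse_beta) = product name

Records with product name starting with "G" in warehouse_gamma: 2
Records with product name starting with "G" in warehouse_beta: 3

Total: 2 + 3 = 5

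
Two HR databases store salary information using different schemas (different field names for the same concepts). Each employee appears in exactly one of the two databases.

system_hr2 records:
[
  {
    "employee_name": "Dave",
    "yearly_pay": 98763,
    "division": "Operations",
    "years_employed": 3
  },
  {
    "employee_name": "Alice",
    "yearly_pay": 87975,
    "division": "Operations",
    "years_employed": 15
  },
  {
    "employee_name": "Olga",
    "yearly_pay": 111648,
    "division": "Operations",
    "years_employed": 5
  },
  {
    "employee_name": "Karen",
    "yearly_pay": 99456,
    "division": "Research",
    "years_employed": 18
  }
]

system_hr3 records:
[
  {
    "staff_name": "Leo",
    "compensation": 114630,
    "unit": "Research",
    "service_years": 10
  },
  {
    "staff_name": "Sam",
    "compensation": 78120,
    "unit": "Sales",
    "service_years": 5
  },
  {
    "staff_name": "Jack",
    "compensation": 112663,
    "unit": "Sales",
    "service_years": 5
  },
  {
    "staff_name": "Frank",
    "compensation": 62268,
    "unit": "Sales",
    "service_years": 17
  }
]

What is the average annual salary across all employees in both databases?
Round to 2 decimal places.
95690.38

Schema mapping: "yearly_pay" (system_hr2) = "compensation" (system_hr3) = annual salary

All salaries: [98763, 87975, 111648, 99456, 114630, 78120, 112663, 62268]
Sum: 765523
Count: 8
Average: 765523 / 8 = 95690.38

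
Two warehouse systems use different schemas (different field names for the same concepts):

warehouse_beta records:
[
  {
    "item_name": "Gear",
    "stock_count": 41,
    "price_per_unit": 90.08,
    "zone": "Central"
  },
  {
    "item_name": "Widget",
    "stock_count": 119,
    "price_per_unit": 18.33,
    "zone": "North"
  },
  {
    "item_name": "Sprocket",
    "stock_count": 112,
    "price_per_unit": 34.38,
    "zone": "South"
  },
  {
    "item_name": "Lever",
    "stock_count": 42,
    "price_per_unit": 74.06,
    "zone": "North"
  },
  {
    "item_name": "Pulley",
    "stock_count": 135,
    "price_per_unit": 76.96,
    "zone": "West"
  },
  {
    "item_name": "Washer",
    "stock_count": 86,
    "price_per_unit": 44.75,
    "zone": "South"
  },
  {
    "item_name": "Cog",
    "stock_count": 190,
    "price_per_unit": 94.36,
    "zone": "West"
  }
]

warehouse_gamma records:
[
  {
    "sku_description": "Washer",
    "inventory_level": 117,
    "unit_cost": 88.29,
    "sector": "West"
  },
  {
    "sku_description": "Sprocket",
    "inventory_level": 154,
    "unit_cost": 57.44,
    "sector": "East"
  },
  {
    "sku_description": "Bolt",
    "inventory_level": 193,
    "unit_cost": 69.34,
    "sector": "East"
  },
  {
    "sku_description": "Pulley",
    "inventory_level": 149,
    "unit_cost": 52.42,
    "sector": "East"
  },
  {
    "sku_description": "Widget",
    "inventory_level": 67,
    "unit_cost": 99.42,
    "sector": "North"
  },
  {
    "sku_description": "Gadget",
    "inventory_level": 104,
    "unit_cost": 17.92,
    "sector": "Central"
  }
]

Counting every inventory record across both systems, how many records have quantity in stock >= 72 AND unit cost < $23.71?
2

Schema mappings:
- "stock_count" (warehouse_beta) = "inventory_level" (warehouse_gamma) = quantity
- "price_per_unit" (warehouse_beta) = "unit_cost" (warehouse_gamma) = unit cost

Records meeting both conditions in warehouse_beta: 1
Records meeting both conditions in warehouse_gamma: 1

Total: 1 + 1 = 2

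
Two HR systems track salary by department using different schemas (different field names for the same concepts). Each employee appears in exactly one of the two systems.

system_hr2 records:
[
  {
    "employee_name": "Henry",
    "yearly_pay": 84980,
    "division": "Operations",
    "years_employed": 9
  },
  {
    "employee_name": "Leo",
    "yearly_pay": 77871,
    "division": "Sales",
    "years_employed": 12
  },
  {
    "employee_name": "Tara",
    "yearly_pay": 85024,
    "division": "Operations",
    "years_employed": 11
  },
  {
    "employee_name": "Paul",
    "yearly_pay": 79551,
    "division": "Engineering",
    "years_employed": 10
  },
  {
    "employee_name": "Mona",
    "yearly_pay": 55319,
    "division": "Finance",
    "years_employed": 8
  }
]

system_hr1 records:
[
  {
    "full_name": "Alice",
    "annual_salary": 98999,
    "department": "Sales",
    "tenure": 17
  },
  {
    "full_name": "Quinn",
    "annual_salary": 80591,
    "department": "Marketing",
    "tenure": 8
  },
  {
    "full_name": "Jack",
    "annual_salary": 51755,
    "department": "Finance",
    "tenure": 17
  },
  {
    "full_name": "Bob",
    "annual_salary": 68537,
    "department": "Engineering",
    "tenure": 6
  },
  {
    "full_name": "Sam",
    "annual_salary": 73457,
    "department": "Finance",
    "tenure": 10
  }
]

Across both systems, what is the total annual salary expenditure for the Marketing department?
80591

Schema mappings:
- "division" (system_hr2) = "department" (system_hr1) = department
- "yearly_pay" (system_hr2) = "annual_salary" (system_hr1) = salary

Marketing salaries from system_hr2: 0
Marketing salaries from system_hr1: 80591

Total: 0 + 80591 = 80591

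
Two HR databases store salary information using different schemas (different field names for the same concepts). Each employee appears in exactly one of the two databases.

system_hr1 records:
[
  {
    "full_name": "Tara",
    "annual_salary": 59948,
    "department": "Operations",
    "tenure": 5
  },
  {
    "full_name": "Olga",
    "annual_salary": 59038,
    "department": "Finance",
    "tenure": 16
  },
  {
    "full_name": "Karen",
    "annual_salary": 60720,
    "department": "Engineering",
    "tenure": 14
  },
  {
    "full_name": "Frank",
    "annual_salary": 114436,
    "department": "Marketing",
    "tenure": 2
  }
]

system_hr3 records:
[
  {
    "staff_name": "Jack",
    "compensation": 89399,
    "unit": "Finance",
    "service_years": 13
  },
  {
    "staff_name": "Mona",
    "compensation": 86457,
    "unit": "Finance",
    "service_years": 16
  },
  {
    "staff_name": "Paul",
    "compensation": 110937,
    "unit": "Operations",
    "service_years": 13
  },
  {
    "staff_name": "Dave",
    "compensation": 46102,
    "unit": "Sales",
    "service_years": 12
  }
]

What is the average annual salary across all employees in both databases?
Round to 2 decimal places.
78379.63

Schema mapping: "annual_salary" (system_hr1) = "compensation" (system_hr3) = annual salary

All salaries: [59948, 59038, 60720, 114436, 89399, 86457, 110937, 46102]
Sum: 627037
Count: 8
Average: 627037 / 8 = 78379.63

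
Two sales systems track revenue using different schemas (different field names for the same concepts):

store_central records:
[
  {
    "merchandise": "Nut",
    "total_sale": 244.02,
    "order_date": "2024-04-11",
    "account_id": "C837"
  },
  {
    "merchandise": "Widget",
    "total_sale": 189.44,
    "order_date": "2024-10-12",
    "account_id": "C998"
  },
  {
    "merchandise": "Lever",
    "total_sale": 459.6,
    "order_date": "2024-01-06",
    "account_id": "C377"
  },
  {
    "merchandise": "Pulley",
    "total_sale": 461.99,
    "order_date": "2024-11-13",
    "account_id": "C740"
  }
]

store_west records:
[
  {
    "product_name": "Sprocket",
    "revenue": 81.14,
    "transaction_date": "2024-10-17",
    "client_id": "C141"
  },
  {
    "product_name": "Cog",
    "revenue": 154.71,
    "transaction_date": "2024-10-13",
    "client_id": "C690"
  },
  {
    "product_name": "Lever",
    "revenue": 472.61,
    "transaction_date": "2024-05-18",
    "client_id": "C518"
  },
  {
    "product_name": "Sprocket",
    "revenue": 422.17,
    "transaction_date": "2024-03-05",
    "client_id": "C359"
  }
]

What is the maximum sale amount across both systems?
472.61

Reconcile: "total_sale" (store_central) = "revenue" (store_west) = sale amount

Maximum in store_central: 461.99
Maximum in store_west: 472.61

Overall maximum: max(461.99, 472.61) = 472.61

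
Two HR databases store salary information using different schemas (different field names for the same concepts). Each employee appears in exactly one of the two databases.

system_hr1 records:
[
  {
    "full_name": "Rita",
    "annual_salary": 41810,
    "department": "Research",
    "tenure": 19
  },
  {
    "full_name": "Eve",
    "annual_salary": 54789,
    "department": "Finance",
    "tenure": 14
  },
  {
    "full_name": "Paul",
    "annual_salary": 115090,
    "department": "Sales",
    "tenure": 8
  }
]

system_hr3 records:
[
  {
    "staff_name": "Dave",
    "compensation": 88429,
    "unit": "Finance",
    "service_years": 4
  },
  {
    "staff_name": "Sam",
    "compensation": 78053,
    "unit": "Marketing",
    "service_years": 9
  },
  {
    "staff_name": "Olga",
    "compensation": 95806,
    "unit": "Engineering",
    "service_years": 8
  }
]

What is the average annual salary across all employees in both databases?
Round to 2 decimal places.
78996.17

Schema mapping: "annual_salary" (system_hr1) = "compensation" (system_hr3) = annual salary

All salaries: [41810, 54789, 115090, 88429, 78053, 95806]
Sum: 473977
Count: 6
Average: 473977 / 6 = 78996.17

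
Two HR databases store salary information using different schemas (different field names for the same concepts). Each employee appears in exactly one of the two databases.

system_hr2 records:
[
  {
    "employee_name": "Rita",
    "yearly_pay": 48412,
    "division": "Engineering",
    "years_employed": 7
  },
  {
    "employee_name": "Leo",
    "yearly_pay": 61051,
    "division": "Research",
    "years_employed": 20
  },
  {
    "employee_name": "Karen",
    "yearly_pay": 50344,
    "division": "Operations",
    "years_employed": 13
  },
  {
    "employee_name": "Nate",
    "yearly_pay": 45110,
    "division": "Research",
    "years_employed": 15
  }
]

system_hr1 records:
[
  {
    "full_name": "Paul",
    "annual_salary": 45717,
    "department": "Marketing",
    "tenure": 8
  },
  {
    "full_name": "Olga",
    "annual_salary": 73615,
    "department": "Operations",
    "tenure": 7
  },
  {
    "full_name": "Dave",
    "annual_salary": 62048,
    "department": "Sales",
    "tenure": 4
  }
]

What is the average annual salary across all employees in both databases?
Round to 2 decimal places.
55185.29

Schema mapping: "yearly_pay" (system_hr2) = "annual_salary" (system_hr1) = annual salary

All salaries: [48412, 61051, 50344, 45110, 45717, 73615, 62048]
Sum: 386297
Count: 7
Average: 386297 / 7 = 55185.29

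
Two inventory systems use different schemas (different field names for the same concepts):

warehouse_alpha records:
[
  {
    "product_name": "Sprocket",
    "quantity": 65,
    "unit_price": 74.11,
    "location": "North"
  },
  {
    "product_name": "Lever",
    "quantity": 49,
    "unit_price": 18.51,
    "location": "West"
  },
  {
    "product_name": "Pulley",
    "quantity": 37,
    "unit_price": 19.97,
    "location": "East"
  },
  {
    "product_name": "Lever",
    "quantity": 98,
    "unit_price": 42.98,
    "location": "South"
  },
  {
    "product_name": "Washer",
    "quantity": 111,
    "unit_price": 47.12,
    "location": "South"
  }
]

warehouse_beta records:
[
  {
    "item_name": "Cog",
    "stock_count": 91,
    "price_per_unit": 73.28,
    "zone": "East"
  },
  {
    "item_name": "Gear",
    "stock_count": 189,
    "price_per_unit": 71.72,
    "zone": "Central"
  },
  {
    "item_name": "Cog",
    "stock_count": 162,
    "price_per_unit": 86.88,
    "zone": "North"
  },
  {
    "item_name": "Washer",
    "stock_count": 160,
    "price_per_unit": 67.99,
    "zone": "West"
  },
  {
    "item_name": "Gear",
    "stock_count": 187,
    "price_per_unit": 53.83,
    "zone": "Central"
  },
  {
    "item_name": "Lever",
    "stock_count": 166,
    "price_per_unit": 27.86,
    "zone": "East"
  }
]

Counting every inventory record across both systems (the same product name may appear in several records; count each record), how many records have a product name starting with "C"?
2

Schema mapping: "product_name" (warehouse_alpha) = "item_name" (warehouse_beta) = product name

Records with product name starting with "C" in warehouse_alpha: 0
Records with product name starting with "C" in warehouse_beta: 2

Total: 0 + 2 = 2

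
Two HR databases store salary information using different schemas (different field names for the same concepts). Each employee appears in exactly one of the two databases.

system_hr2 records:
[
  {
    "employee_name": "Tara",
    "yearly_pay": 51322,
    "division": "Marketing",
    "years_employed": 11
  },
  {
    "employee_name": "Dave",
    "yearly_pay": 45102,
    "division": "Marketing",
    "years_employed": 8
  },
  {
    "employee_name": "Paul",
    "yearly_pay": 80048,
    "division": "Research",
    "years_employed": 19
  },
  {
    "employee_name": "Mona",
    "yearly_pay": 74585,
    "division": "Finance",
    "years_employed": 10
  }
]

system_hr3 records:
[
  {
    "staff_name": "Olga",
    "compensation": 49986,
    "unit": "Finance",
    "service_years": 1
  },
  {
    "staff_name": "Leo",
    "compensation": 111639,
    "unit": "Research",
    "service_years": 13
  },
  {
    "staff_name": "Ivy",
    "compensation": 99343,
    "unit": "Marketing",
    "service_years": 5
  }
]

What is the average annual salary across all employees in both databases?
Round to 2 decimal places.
73146.43

Schema mapping: "yearly_pay" (system_hr2) = "compensation" (system_hr3) = annual salary

All salaries: [51322, 45102, 80048, 74585, 49986, 111639, 99343]
Sum: 512025
Count: 7
Average: 512025 / 7 = 73146.43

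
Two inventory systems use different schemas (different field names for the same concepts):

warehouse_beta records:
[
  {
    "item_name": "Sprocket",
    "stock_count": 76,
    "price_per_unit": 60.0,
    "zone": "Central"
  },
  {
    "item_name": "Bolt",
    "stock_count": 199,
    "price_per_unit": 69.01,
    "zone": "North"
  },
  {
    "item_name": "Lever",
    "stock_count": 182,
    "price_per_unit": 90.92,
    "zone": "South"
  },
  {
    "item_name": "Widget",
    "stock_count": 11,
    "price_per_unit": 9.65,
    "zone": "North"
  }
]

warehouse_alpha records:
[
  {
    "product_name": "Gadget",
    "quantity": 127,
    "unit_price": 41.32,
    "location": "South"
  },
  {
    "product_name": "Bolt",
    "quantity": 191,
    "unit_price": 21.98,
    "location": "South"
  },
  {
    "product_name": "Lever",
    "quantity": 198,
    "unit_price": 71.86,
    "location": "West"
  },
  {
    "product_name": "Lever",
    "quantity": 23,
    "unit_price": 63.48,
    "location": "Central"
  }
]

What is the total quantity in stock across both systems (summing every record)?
1007

To reconcile these schemas, identify the field holding the quantity in stock in each system:
1. In warehouse_beta it is "stock_count"
2. In warehouse_alpha it is "quantity"

From warehouse_beta: 76 + 199 + 182 + 11 = 468
From warehouse_alpha: 127 + 191 + 198 + 23 = 539

Total: 468 + 539 = 1007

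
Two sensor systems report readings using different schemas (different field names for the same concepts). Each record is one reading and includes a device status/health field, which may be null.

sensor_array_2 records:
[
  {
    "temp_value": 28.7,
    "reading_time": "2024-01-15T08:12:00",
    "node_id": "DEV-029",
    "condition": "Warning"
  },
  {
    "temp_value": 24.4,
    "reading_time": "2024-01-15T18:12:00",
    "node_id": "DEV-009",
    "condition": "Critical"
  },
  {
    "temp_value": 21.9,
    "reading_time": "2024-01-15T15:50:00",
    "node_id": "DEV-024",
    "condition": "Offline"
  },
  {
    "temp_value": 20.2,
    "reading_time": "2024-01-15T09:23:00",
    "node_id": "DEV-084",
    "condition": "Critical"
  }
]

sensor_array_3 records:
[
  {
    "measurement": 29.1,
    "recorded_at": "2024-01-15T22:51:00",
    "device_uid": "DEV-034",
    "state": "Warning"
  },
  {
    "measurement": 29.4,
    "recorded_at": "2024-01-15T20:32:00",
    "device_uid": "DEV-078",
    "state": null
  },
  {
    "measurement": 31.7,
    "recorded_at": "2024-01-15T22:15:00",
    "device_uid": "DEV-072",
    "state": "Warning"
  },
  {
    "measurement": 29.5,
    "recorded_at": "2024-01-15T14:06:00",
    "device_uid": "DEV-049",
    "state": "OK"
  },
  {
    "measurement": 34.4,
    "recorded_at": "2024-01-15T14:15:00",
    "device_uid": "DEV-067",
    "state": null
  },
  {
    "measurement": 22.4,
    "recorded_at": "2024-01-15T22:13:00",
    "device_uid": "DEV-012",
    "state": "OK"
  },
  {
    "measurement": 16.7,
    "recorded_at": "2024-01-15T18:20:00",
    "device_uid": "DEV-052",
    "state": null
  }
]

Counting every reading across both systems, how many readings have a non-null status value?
8

Schema mapping: "condition" (sensor_array_2) = "state" (sensor_array_3) = status

Non-null in sensor_array_2: 4
Non-null in sensor_array_3: 4

Total non-null: 4 + 4 = 8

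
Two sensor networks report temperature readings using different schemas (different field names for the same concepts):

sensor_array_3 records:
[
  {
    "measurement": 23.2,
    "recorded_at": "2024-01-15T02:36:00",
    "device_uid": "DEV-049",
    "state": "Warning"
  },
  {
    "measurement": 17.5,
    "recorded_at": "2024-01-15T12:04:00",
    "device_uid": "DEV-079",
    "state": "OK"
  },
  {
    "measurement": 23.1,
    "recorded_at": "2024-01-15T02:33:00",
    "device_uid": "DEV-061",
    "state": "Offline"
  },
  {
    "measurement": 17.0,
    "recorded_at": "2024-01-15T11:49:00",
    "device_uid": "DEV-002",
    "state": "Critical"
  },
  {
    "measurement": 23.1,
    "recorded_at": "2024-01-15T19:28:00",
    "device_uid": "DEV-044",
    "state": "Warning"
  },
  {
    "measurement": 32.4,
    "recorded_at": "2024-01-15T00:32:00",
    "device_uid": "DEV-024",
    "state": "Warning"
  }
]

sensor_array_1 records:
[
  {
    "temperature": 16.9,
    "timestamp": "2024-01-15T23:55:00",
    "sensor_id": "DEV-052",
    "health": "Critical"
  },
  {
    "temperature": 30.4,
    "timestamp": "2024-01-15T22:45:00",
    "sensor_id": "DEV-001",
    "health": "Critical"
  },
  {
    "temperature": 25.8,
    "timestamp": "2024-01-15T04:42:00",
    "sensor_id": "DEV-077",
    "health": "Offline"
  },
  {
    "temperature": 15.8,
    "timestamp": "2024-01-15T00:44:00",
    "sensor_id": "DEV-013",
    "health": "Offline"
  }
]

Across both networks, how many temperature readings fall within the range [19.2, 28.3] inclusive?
4

Schema mapping: "measurement" (sensor_array_3) = "temperature" (sensor_array_1) = temperature

Readings in [19.2, 28.3] from sensor_array_3: 3
Readings in [19.2, 28.3] from sensor_array_1: 1

Total count: 3 + 1 = 4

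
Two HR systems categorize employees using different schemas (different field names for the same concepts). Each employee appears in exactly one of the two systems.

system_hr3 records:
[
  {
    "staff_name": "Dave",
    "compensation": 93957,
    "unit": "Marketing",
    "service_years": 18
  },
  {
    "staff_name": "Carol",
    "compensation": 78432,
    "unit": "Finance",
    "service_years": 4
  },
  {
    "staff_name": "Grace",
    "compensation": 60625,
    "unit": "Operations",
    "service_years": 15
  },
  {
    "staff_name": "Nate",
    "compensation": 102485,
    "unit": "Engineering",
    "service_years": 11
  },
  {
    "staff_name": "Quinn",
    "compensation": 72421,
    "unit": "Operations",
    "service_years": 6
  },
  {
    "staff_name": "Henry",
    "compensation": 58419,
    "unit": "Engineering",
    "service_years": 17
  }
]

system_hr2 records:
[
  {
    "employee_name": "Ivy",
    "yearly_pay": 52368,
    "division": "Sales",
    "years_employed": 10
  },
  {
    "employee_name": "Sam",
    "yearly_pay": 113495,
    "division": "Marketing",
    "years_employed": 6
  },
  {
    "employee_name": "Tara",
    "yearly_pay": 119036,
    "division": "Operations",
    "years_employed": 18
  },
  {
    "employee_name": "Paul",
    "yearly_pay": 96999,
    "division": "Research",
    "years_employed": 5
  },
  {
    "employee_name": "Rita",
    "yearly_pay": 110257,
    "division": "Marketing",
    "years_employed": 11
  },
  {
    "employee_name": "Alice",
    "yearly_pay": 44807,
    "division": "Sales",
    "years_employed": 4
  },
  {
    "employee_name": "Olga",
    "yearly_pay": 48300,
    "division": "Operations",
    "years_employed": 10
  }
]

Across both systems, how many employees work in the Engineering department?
2

Schema mapping: "unit" (system_hr3) = "division" (system_hr2) = department

Engineering employees in system_hr3: 2
Engineering employees in system_hr2: 0

Total in Engineering: 2 + 0 = 2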